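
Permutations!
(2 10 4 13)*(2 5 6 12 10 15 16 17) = [0, 1, 15, 3, 13, 6, 12, 7, 8, 9, 4, 11, 10, 5, 14, 16, 17, 2] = (2 15 16 17)(4 13 5 6 12 10)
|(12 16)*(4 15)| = 2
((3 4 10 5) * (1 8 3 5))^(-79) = ((1 8 3 4 10))^(-79) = (1 8 3 4 10)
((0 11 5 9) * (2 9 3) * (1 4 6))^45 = ((0 11 5 3 2 9)(1 4 6))^45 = (0 3)(2 11)(5 9)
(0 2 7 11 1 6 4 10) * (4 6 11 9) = (0 2 7 9 4 10)(1 11) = [2, 11, 7, 3, 10, 5, 6, 9, 8, 4, 0, 1]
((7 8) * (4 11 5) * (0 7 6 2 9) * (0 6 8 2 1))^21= (11)(0 9)(1 2)(6 7)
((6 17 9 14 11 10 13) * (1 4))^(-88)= ((1 4)(6 17 9 14 11 10 13))^(-88)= (6 14 13 9 10 17 11)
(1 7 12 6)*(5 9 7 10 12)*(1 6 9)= [0, 10, 2, 3, 4, 1, 6, 5, 8, 7, 12, 11, 9]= (1 10 12 9 7 5)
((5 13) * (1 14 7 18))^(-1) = (1 18 7 14)(5 13)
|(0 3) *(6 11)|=2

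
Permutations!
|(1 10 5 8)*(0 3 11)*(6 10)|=15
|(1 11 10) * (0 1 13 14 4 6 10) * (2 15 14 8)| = |(0 1 11)(2 15 14 4 6 10 13 8)| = 24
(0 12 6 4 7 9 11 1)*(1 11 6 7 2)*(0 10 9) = (0 12 7)(1 10 9 6 4 2) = [12, 10, 1, 3, 2, 5, 4, 0, 8, 6, 9, 11, 7]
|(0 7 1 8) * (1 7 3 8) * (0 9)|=|(0 3 8 9)|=4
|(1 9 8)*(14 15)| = |(1 9 8)(14 15)| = 6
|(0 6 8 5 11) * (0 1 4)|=7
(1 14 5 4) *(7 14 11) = (1 11 7 14 5 4) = [0, 11, 2, 3, 1, 4, 6, 14, 8, 9, 10, 7, 12, 13, 5]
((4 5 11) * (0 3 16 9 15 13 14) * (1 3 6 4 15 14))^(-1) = (0 14 9 16 3 1 13 15 11 5 4 6)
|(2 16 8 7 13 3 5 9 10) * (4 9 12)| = |(2 16 8 7 13 3 5 12 4 9 10)| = 11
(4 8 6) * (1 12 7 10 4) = [0, 12, 2, 3, 8, 5, 1, 10, 6, 9, 4, 11, 7] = (1 12 7 10 4 8 6)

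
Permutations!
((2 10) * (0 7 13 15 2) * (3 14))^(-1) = ((0 7 13 15 2 10)(3 14))^(-1) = (0 10 2 15 13 7)(3 14)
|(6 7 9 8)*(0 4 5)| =12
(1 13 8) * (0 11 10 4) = (0 11 10 4)(1 13 8) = [11, 13, 2, 3, 0, 5, 6, 7, 1, 9, 4, 10, 12, 8]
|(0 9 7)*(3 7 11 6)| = 6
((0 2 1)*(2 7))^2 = ((0 7 2 1))^2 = (0 2)(1 7)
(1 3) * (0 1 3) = (3)(0 1) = [1, 0, 2, 3]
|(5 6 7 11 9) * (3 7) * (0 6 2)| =|(0 6 3 7 11 9 5 2)| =8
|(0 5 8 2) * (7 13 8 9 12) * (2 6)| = |(0 5 9 12 7 13 8 6 2)| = 9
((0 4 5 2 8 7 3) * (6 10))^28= ((0 4 5 2 8 7 3)(6 10))^28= (10)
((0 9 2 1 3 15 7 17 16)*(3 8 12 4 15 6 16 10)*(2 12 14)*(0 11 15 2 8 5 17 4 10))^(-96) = ((0 9 12 10 3 6 16 11 15 7 4 2 1 5 17)(8 14))^(-96) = (0 7 10 1 16)(2 6 17 15 12)(3 5 11 9 4)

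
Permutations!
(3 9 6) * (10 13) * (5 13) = (3 9 6)(5 13 10) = [0, 1, 2, 9, 4, 13, 3, 7, 8, 6, 5, 11, 12, 10]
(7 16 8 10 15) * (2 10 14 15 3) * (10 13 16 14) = [0, 1, 13, 2, 4, 5, 6, 14, 10, 9, 3, 11, 12, 16, 15, 7, 8] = (2 13 16 8 10 3)(7 14 15)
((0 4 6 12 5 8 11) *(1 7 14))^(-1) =((0 4 6 12 5 8 11)(1 7 14))^(-1) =(0 11 8 5 12 6 4)(1 14 7)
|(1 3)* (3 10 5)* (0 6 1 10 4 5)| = |(0 6 1 4 5 3 10)| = 7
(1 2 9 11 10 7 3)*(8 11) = (1 2 9 8 11 10 7 3) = [0, 2, 9, 1, 4, 5, 6, 3, 11, 8, 7, 10]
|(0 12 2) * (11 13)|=|(0 12 2)(11 13)|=6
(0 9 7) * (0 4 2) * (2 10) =(0 9 7 4 10 2) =[9, 1, 0, 3, 10, 5, 6, 4, 8, 7, 2]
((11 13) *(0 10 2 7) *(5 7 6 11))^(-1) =((0 10 2 6 11 13 5 7))^(-1) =(0 7 5 13 11 6 2 10)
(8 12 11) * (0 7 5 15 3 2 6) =(0 7 5 15 3 2 6)(8 12 11) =[7, 1, 6, 2, 4, 15, 0, 5, 12, 9, 10, 8, 11, 13, 14, 3]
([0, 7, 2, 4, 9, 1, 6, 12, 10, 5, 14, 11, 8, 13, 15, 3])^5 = (1 14 5 10 9 8 4 12 3 7 15)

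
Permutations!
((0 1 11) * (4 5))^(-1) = (0 11 1)(4 5) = ((0 1 11)(4 5))^(-1)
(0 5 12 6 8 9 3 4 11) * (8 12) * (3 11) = [5, 1, 2, 4, 3, 8, 12, 7, 9, 11, 10, 0, 6] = (0 5 8 9 11)(3 4)(6 12)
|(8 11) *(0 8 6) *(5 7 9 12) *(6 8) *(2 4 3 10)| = 4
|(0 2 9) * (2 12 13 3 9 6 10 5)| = 20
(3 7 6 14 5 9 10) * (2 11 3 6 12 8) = (2 11 3 7 12 8)(5 9 10 6 14) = [0, 1, 11, 7, 4, 9, 14, 12, 2, 10, 6, 3, 8, 13, 5]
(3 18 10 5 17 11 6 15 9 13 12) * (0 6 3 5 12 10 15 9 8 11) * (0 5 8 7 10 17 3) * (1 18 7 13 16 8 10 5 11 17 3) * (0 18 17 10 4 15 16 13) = [6, 17, 2, 7, 15, 1, 9, 5, 10, 13, 12, 18, 4, 3, 14, 0, 8, 11, 16] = (0 6 9 13 3 7 5 1 17 11 18 16 8 10 12 4 15)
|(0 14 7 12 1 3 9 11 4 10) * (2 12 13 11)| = |(0 14 7 13 11 4 10)(1 3 9 2 12)| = 35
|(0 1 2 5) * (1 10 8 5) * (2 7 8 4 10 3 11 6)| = 18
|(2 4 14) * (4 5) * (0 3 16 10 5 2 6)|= 8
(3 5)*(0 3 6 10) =(0 3 5 6 10) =[3, 1, 2, 5, 4, 6, 10, 7, 8, 9, 0]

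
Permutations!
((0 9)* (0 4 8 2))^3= (0 8 9 2 4)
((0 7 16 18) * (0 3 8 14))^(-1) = (0 14 8 3 18 16 7)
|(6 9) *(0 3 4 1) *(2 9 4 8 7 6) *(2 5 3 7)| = 5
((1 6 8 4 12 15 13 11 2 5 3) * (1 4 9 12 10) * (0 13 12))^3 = ((0 13 11 2 5 3 4 10 1 6 8 9)(12 15))^3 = (0 2 4 6)(1 9 11 3)(5 10 8 13)(12 15)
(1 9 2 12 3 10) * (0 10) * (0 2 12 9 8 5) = [10, 8, 9, 2, 4, 0, 6, 7, 5, 12, 1, 11, 3] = (0 10 1 8 5)(2 9 12 3)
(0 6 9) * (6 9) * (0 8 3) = (0 9 8 3) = [9, 1, 2, 0, 4, 5, 6, 7, 3, 8]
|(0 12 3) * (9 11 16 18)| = 12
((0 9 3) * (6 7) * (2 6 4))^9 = ((0 9 3)(2 6 7 4))^9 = (9)(2 6 7 4)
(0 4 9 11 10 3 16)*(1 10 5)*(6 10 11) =(0 4 9 6 10 3 16)(1 11 5) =[4, 11, 2, 16, 9, 1, 10, 7, 8, 6, 3, 5, 12, 13, 14, 15, 0]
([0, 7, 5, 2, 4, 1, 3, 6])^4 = (1 2 6)(3 7 5)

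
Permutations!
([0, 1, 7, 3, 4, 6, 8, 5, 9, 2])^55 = (2 7 5 6 8 9)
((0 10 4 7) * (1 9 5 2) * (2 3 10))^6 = (0 10 9)(1 7 3)(2 4 5)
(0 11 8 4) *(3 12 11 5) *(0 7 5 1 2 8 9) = (0 1 2 8 4 7 5 3 12 11 9) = [1, 2, 8, 12, 7, 3, 6, 5, 4, 0, 10, 9, 11]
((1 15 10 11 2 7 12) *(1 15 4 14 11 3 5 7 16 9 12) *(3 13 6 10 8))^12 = (1 7 5 3 8 15 12 9 16 2 11 14 4)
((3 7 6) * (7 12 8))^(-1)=(3 6 7 8 12)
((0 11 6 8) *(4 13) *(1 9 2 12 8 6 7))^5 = (0 2 7 8 9 11 12 1)(4 13)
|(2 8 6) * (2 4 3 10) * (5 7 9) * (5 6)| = 9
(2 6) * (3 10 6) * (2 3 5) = (2 5)(3 10 6) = [0, 1, 5, 10, 4, 2, 3, 7, 8, 9, 6]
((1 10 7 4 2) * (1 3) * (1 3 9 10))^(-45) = (10)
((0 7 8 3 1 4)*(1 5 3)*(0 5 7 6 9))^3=((0 6 9)(1 4 5 3 7 8))^3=(9)(1 3)(4 7)(5 8)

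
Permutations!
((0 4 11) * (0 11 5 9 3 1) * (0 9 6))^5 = (11)(0 4 5 6)(1 3 9)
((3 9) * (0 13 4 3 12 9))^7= ((0 13 4 3)(9 12))^7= (0 3 4 13)(9 12)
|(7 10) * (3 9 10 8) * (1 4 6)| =|(1 4 6)(3 9 10 7 8)| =15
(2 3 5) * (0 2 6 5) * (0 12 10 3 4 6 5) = (0 2 4 6)(3 12 10) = [2, 1, 4, 12, 6, 5, 0, 7, 8, 9, 3, 11, 10]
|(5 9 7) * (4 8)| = 6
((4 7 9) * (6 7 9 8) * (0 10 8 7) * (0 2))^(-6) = ((0 10 8 6 2)(4 9))^(-6) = (0 2 6 8 10)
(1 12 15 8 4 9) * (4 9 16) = (1 12 15 8 9)(4 16) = [0, 12, 2, 3, 16, 5, 6, 7, 9, 1, 10, 11, 15, 13, 14, 8, 4]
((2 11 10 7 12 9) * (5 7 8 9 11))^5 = (2 10 7 9 11 5 8 12)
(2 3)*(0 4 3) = [4, 1, 0, 2, 3] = (0 4 3 2)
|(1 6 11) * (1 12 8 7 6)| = |(6 11 12 8 7)| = 5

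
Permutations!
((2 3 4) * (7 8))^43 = (2 3 4)(7 8)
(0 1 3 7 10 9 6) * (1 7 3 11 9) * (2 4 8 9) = (0 7 10 1 11 2 4 8 9 6) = [7, 11, 4, 3, 8, 5, 0, 10, 9, 6, 1, 2]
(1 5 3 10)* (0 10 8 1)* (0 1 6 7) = (0 10 1 5 3 8 6 7) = [10, 5, 2, 8, 4, 3, 7, 0, 6, 9, 1]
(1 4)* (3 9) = (1 4)(3 9) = [0, 4, 2, 9, 1, 5, 6, 7, 8, 3]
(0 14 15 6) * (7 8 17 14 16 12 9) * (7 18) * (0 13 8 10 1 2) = (0 16 12 9 18 7 10 1 2)(6 13 8 17 14 15) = [16, 2, 0, 3, 4, 5, 13, 10, 17, 18, 1, 11, 9, 8, 15, 6, 12, 14, 7]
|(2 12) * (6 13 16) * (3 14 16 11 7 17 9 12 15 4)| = 13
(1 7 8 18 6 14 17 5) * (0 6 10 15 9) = (0 6 14 17 5 1 7 8 18 10 15 9) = [6, 7, 2, 3, 4, 1, 14, 8, 18, 0, 15, 11, 12, 13, 17, 9, 16, 5, 10]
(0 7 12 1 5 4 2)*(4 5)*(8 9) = (0 7 12 1 4 2)(8 9) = [7, 4, 0, 3, 2, 5, 6, 12, 9, 8, 10, 11, 1]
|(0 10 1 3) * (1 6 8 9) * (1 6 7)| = |(0 10 7 1 3)(6 8 9)| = 15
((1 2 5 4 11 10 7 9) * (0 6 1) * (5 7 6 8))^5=(0 10 9 11 7 4 2 5 1 8 6)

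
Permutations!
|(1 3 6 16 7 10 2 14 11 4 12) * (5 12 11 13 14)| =18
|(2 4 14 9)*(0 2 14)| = 6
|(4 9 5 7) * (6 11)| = 4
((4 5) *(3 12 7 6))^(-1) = ((3 12 7 6)(4 5))^(-1) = (3 6 7 12)(4 5)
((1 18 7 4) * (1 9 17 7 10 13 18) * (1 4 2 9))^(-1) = (1 4)(2 7 17 9)(10 18 13)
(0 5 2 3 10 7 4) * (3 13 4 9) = (0 5 2 13 4)(3 10 7 9) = [5, 1, 13, 10, 0, 2, 6, 9, 8, 3, 7, 11, 12, 4]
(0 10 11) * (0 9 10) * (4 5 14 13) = (4 5 14 13)(9 10 11) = [0, 1, 2, 3, 5, 14, 6, 7, 8, 10, 11, 9, 12, 4, 13]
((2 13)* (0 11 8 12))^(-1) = (0 12 8 11)(2 13)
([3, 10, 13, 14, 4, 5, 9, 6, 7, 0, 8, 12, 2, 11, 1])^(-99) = (14)(2 13 11 12)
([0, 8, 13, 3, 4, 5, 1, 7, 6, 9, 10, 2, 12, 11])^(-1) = (1 6 8)(2 11 13)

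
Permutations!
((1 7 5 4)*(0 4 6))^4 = (0 5 1)(4 6 7) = ((0 4 1 7 5 6))^4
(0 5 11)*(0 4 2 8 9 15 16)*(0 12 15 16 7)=(0 5 11 4 2 8 9 16 12 15 7)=[5, 1, 8, 3, 2, 11, 6, 0, 9, 16, 10, 4, 15, 13, 14, 7, 12]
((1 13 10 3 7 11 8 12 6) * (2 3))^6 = ((1 13 10 2 3 7 11 8 12 6))^6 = (1 11 10 12 3)(2 6 7 13 8)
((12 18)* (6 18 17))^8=(18)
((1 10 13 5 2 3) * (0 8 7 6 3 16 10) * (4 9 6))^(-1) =((0 8 7 4 9 6 3 1)(2 16 10 13 5))^(-1) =(0 1 3 6 9 4 7 8)(2 5 13 10 16)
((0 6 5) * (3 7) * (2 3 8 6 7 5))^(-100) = (0 3 6 7 5 2 8)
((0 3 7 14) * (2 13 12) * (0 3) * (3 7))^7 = (2 13 12)(7 14)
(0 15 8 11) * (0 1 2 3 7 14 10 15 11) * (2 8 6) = (0 11 1 8)(2 3 7 14 10 15 6) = [11, 8, 3, 7, 4, 5, 2, 14, 0, 9, 15, 1, 12, 13, 10, 6]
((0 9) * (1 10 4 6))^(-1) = ((0 9)(1 10 4 6))^(-1) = (0 9)(1 6 4 10)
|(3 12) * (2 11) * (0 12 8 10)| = 10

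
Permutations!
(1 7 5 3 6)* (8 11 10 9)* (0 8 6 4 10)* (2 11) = [8, 7, 11, 4, 10, 3, 1, 5, 2, 6, 9, 0] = (0 8 2 11)(1 7 5 3 4 10 9 6)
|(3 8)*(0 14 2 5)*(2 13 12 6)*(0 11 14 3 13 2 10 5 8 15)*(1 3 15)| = 18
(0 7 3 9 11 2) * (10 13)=[7, 1, 0, 9, 4, 5, 6, 3, 8, 11, 13, 2, 12, 10]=(0 7 3 9 11 2)(10 13)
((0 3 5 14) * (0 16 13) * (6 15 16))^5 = ((0 3 5 14 6 15 16 13))^5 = (0 15 5 13 6 3 16 14)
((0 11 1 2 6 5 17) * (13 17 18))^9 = (18)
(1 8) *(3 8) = (1 3 8) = [0, 3, 2, 8, 4, 5, 6, 7, 1]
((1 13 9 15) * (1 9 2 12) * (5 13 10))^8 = (15)(1 5 2)(10 13 12)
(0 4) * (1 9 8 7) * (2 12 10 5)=(0 4)(1 9 8 7)(2 12 10 5)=[4, 9, 12, 3, 0, 2, 6, 1, 7, 8, 5, 11, 10]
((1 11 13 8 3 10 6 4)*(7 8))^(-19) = (1 4 6 10 3 8 7 13 11)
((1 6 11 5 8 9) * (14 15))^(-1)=((1 6 11 5 8 9)(14 15))^(-1)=(1 9 8 5 11 6)(14 15)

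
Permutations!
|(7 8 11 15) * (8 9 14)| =6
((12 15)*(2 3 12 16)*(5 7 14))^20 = ((2 3 12 15 16)(5 7 14))^20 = (16)(5 14 7)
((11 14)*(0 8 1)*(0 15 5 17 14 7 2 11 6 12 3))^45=(0 17)(1 6)(3 5)(8 14)(12 15)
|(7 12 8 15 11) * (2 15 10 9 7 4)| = |(2 15 11 4)(7 12 8 10 9)| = 20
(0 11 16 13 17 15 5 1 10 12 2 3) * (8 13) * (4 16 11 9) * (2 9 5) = (0 5 1 10 12 9 4 16 8 13 17 15 2 3) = [5, 10, 3, 0, 16, 1, 6, 7, 13, 4, 12, 11, 9, 17, 14, 2, 8, 15]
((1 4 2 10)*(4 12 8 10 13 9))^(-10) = (1 8)(2 9)(4 13)(10 12)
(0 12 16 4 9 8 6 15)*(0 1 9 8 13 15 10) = [12, 9, 2, 3, 8, 5, 10, 7, 6, 13, 0, 11, 16, 15, 14, 1, 4] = (0 12 16 4 8 6 10)(1 9 13 15)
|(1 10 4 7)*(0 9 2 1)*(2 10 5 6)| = |(0 9 10 4 7)(1 5 6 2)| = 20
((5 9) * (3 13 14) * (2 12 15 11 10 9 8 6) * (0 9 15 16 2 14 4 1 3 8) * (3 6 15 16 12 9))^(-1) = ((0 3 13 4 1 6 14 8 15 11 10 16 2 9 5))^(-1) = (0 5 9 2 16 10 11 15 8 14 6 1 4 13 3)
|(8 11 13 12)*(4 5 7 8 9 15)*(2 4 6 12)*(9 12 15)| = |(2 4 5 7 8 11 13)(6 15)| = 14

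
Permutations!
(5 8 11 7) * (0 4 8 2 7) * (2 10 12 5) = (0 4 8 11)(2 7)(5 10 12) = [4, 1, 7, 3, 8, 10, 6, 2, 11, 9, 12, 0, 5]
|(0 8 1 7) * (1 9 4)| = |(0 8 9 4 1 7)| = 6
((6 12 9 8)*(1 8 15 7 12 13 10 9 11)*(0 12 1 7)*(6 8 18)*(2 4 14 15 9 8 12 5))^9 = (18)(0 4)(2 15)(5 14)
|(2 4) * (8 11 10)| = 6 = |(2 4)(8 11 10)|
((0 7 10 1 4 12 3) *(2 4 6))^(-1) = ((0 7 10 1 6 2 4 12 3))^(-1) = (0 3 12 4 2 6 1 10 7)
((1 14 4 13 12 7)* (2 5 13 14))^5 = (1 7 12 13 5 2)(4 14)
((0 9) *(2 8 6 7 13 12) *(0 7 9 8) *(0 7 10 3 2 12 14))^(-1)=(0 14 13 7 2 3 10 9 6 8)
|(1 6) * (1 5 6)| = |(5 6)| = 2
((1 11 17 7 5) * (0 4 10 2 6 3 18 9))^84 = ((0 4 10 2 6 3 18 9)(1 11 17 7 5))^84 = (0 6)(1 5 7 17 11)(2 9)(3 4)(10 18)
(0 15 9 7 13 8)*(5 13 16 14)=(0 15 9 7 16 14 5 13 8)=[15, 1, 2, 3, 4, 13, 6, 16, 0, 7, 10, 11, 12, 8, 5, 9, 14]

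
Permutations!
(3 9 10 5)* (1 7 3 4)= (1 7 3 9 10 5 4)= [0, 7, 2, 9, 1, 4, 6, 3, 8, 10, 5]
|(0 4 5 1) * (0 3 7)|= |(0 4 5 1 3 7)|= 6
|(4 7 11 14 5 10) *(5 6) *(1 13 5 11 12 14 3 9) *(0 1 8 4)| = 45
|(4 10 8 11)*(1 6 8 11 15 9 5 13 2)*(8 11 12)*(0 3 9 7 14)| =16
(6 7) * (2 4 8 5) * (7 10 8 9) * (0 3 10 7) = (0 3 10 8 5 2 4 9)(6 7) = [3, 1, 4, 10, 9, 2, 7, 6, 5, 0, 8]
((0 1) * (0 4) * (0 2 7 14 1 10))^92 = (1 2 14 4 7)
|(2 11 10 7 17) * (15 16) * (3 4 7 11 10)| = 14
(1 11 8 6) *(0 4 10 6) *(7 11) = (0 4 10 6 1 7 11 8) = [4, 7, 2, 3, 10, 5, 1, 11, 0, 9, 6, 8]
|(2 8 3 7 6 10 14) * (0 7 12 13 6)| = 8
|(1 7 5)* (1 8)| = |(1 7 5 8)| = 4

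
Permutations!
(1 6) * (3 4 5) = [0, 6, 2, 4, 5, 3, 1] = (1 6)(3 4 5)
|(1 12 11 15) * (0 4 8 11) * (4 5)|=8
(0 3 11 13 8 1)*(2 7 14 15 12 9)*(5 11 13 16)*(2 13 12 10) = [3, 0, 7, 12, 4, 11, 6, 14, 1, 13, 2, 16, 9, 8, 15, 10, 5] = (0 3 12 9 13 8 1)(2 7 14 15 10)(5 11 16)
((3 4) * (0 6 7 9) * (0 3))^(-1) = ((0 6 7 9 3 4))^(-1) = (0 4 3 9 7 6)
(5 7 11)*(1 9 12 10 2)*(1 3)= (1 9 12 10 2 3)(5 7 11)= [0, 9, 3, 1, 4, 7, 6, 11, 8, 12, 2, 5, 10]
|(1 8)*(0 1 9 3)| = 5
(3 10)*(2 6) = [0, 1, 6, 10, 4, 5, 2, 7, 8, 9, 3] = (2 6)(3 10)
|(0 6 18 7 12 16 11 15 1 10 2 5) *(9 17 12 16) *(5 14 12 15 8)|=8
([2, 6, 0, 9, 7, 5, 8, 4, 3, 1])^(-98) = [0, 8, 2, 1, 4, 5, 3, 7, 9, 6]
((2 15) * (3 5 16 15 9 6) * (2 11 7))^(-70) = ((2 9 6 3 5 16 15 11 7))^(-70) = (2 6 5 15 7 9 3 16 11)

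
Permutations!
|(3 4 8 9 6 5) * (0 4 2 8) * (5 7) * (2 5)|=|(0 4)(2 8 9 6 7)(3 5)|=10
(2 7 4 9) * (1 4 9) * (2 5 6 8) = (1 4)(2 7 9 5 6 8) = [0, 4, 7, 3, 1, 6, 8, 9, 2, 5]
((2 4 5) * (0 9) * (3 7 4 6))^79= (0 9)(2 6 3 7 4 5)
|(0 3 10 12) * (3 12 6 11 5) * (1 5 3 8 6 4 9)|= |(0 12)(1 5 8 6 11 3 10 4 9)|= 18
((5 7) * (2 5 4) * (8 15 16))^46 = (2 7)(4 5)(8 15 16)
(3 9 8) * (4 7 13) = (3 9 8)(4 7 13) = [0, 1, 2, 9, 7, 5, 6, 13, 3, 8, 10, 11, 12, 4]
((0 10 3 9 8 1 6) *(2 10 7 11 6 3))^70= ((0 7 11 6)(1 3 9 8)(2 10))^70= (0 11)(1 9)(3 8)(6 7)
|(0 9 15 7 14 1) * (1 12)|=7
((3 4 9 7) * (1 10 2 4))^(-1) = (1 3 7 9 4 2 10)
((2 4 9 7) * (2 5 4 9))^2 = (2 7 4 9 5)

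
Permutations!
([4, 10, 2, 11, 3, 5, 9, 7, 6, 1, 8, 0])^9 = (0 4 3 11)(1 9 6 8 10)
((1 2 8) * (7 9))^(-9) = (7 9)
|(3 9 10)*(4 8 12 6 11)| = 15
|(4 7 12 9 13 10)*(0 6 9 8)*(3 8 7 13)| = 30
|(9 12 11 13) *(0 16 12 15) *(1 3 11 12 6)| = |(0 16 6 1 3 11 13 9 15)| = 9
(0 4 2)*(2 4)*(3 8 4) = [2, 1, 0, 8, 3, 5, 6, 7, 4] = (0 2)(3 8 4)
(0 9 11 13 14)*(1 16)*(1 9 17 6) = [17, 16, 2, 3, 4, 5, 1, 7, 8, 11, 10, 13, 12, 14, 0, 15, 9, 6] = (0 17 6 1 16 9 11 13 14)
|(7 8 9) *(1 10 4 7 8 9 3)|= |(1 10 4 7 9 8 3)|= 7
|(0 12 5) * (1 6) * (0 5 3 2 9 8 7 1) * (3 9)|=14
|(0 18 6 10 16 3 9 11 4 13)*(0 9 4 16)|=|(0 18 6 10)(3 4 13 9 11 16)|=12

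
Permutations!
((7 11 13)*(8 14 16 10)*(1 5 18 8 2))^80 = ((1 5 18 8 14 16 10 2)(7 11 13))^80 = (18)(7 13 11)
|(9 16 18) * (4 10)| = |(4 10)(9 16 18)| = 6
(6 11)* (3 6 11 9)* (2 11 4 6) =(2 11 4 6 9 3) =[0, 1, 11, 2, 6, 5, 9, 7, 8, 3, 10, 4]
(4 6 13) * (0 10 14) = (0 10 14)(4 6 13) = [10, 1, 2, 3, 6, 5, 13, 7, 8, 9, 14, 11, 12, 4, 0]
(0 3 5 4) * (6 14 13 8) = (0 3 5 4)(6 14 13 8) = [3, 1, 2, 5, 0, 4, 14, 7, 6, 9, 10, 11, 12, 8, 13]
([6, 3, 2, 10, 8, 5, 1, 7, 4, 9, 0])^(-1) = [10, 6, 2, 1, 8, 5, 0, 7, 4, 9, 3]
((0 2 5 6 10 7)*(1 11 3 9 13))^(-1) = ((0 2 5 6 10 7)(1 11 3 9 13))^(-1) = (0 7 10 6 5 2)(1 13 9 3 11)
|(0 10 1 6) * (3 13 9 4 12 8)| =|(0 10 1 6)(3 13 9 4 12 8)| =12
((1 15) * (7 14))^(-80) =(15)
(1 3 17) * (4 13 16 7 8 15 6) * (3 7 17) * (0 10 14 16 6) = (0 10 14 16 17 1 7 8 15)(4 13 6) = [10, 7, 2, 3, 13, 5, 4, 8, 15, 9, 14, 11, 12, 6, 16, 0, 17, 1]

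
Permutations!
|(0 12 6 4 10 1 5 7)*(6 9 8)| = 10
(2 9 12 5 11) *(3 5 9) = (2 3 5 11)(9 12) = [0, 1, 3, 5, 4, 11, 6, 7, 8, 12, 10, 2, 9]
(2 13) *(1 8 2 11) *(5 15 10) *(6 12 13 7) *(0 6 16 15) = [6, 8, 7, 3, 4, 0, 12, 16, 2, 9, 5, 1, 13, 11, 14, 10, 15] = (0 6 12 13 11 1 8 2 7 16 15 10 5)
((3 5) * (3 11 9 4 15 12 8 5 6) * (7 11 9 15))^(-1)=(3 6)(4 9 5 8 12 15 11 7)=((3 6)(4 7 11 15 12 8 5 9))^(-1)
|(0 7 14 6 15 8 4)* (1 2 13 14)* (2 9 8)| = 30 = |(0 7 1 9 8 4)(2 13 14 6 15)|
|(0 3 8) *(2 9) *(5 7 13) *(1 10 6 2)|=15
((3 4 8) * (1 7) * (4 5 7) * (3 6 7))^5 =(8)(3 5)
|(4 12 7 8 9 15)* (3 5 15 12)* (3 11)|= |(3 5 15 4 11)(7 8 9 12)|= 20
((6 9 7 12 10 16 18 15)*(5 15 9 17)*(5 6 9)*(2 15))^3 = ((2 15 9 7 12 10 16 18 5)(6 17))^3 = (2 7 16)(5 9 10)(6 17)(12 18 15)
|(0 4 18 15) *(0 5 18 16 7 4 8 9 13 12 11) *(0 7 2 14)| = |(0 8 9 13 12 11 7 4 16 2 14)(5 18 15)| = 33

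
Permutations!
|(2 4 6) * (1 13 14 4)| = 6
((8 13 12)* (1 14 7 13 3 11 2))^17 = (1 2 11 3 8 12 13 7 14) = ((1 14 7 13 12 8 3 11 2))^17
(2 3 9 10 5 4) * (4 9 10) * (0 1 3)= [1, 3, 0, 10, 2, 9, 6, 7, 8, 4, 5]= (0 1 3 10 5 9 4 2)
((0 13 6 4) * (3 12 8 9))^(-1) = ((0 13 6 4)(3 12 8 9))^(-1) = (0 4 6 13)(3 9 8 12)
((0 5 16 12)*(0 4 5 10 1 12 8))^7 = ((0 10 1 12 4 5 16 8))^7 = (0 8 16 5 4 12 1 10)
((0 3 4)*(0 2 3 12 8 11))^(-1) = (0 11 8 12)(2 4 3)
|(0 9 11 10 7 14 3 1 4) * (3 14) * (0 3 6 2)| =|(14)(0 9 11 10 7 6 2)(1 4 3)| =21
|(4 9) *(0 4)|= |(0 4 9)|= 3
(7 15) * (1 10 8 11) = [0, 10, 2, 3, 4, 5, 6, 15, 11, 9, 8, 1, 12, 13, 14, 7] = (1 10 8 11)(7 15)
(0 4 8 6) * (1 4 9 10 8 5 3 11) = (0 9 10 8 6)(1 4 5 3 11) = [9, 4, 2, 11, 5, 3, 0, 7, 6, 10, 8, 1]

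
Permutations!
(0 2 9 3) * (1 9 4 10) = [2, 9, 4, 0, 10, 5, 6, 7, 8, 3, 1] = (0 2 4 10 1 9 3)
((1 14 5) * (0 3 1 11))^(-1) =((0 3 1 14 5 11))^(-1) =(0 11 5 14 1 3)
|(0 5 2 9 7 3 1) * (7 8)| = |(0 5 2 9 8 7 3 1)| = 8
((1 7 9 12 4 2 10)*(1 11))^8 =((1 7 9 12 4 2 10 11))^8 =(12)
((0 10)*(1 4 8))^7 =((0 10)(1 4 8))^7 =(0 10)(1 4 8)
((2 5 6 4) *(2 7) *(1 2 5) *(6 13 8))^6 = ((1 2)(4 7 5 13 8 6))^6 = (13)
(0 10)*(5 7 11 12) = (0 10)(5 7 11 12) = [10, 1, 2, 3, 4, 7, 6, 11, 8, 9, 0, 12, 5]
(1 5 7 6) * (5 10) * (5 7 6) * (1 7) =(1 10)(5 6 7) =[0, 10, 2, 3, 4, 6, 7, 5, 8, 9, 1]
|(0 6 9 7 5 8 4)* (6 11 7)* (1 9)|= |(0 11 7 5 8 4)(1 9 6)|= 6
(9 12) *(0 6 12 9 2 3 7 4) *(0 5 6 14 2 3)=[14, 1, 0, 7, 5, 6, 12, 4, 8, 9, 10, 11, 3, 13, 2]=(0 14 2)(3 7 4 5 6 12)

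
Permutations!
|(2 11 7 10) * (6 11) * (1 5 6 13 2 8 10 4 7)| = |(1 5 6 11)(2 13)(4 7)(8 10)| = 4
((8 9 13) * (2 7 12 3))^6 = ((2 7 12 3)(8 9 13))^6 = (13)(2 12)(3 7)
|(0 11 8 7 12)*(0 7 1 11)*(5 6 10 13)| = |(1 11 8)(5 6 10 13)(7 12)| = 12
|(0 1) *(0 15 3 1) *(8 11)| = 6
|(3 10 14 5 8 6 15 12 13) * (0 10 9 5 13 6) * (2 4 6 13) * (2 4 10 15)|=40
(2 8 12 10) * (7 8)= (2 7 8 12 10)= [0, 1, 7, 3, 4, 5, 6, 8, 12, 9, 2, 11, 10]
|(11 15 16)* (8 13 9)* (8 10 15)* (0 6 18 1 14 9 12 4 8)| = |(0 6 18 1 14 9 10 15 16 11)(4 8 13 12)| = 20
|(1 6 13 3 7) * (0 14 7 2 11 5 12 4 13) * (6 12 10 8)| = 14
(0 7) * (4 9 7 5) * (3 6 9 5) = [3, 1, 2, 6, 5, 4, 9, 0, 8, 7] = (0 3 6 9 7)(4 5)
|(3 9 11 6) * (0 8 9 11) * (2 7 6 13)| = 6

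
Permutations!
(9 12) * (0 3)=(0 3)(9 12)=[3, 1, 2, 0, 4, 5, 6, 7, 8, 12, 10, 11, 9]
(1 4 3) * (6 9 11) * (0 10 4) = (0 10 4 3 1)(6 9 11) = [10, 0, 2, 1, 3, 5, 9, 7, 8, 11, 4, 6]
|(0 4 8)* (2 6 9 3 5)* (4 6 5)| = |(0 6 9 3 4 8)(2 5)| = 6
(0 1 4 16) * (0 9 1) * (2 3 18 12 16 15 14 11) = (1 4 15 14 11 2 3 18 12 16 9) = [0, 4, 3, 18, 15, 5, 6, 7, 8, 1, 10, 2, 16, 13, 11, 14, 9, 17, 12]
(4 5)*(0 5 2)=[5, 1, 0, 3, 2, 4]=(0 5 4 2)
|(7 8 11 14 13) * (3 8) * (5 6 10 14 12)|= 10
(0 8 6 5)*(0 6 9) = (0 8 9)(5 6) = [8, 1, 2, 3, 4, 6, 5, 7, 9, 0]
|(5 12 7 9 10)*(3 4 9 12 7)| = |(3 4 9 10 5 7 12)| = 7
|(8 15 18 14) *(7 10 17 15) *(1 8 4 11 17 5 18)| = 11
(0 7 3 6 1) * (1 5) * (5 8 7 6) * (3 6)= [3, 0, 2, 5, 4, 1, 8, 6, 7]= (0 3 5 1)(6 8 7)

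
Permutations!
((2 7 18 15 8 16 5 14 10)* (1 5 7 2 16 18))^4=(1 16 14)(5 7 10)(8 18 15)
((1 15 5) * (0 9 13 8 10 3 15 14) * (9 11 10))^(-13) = (0 3 1 11 15 14 10 5)(8 13 9)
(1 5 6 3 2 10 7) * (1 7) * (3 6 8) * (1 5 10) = [0, 10, 1, 2, 4, 8, 6, 7, 3, 9, 5] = (1 10 5 8 3 2)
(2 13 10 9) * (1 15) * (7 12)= (1 15)(2 13 10 9)(7 12)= [0, 15, 13, 3, 4, 5, 6, 12, 8, 2, 9, 11, 7, 10, 14, 1]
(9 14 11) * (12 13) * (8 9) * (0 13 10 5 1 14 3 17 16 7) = (0 13 12 10 5 1 14 11 8 9 3 17 16 7) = [13, 14, 2, 17, 4, 1, 6, 0, 9, 3, 5, 8, 10, 12, 11, 15, 7, 16]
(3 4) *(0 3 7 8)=(0 3 4 7 8)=[3, 1, 2, 4, 7, 5, 6, 8, 0]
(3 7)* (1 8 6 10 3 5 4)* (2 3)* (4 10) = (1 8 6 4)(2 3 7 5 10) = [0, 8, 3, 7, 1, 10, 4, 5, 6, 9, 2]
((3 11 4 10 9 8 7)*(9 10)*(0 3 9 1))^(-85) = ((0 3 11 4 1)(7 9 8))^(-85) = (11)(7 8 9)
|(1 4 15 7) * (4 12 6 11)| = 7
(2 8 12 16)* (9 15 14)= [0, 1, 8, 3, 4, 5, 6, 7, 12, 15, 10, 11, 16, 13, 9, 14, 2]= (2 8 12 16)(9 15 14)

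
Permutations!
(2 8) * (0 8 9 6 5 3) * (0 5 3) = (0 8 2 9 6 3 5) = [8, 1, 9, 5, 4, 0, 3, 7, 2, 6]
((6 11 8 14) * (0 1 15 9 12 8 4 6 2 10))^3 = ((0 1 15 9 12 8 14 2 10)(4 6 11))^3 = (0 9 14)(1 12 2)(8 10 15)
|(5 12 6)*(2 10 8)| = 3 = |(2 10 8)(5 12 6)|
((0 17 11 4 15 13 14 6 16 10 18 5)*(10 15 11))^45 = (18)(4 11)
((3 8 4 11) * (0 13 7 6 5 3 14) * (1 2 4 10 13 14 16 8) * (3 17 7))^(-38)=((0 14)(1 2 4 11 16 8 10 13 3)(5 17 7 6))^(-38)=(1 13 8 11 2 3 10 16 4)(5 7)(6 17)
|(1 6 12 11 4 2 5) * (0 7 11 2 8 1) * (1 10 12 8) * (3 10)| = 12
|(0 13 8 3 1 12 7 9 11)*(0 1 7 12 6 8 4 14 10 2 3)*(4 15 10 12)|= |(0 13 15 10 2 3 7 9 11 1 6 8)(4 14 12)|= 12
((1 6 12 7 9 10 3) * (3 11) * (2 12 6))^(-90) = (1 11 9 12)(2 3 10 7)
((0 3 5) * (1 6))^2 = ((0 3 5)(1 6))^2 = (6)(0 5 3)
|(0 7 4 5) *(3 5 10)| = 6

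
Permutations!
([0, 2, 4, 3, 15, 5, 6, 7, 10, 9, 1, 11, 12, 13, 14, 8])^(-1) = [0, 10, 1, 3, 2, 5, 6, 7, 15, 9, 8, 11, 12, 13, 14, 4]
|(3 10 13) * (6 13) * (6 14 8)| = 6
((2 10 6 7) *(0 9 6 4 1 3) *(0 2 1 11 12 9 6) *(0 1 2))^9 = ((0 6 7 2 10 4 11 12 9 1 3))^9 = (0 1 12 4 2 6 3 9 11 10 7)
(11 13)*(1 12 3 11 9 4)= (1 12 3 11 13 9 4)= [0, 12, 2, 11, 1, 5, 6, 7, 8, 4, 10, 13, 3, 9]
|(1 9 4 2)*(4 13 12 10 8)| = |(1 9 13 12 10 8 4 2)| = 8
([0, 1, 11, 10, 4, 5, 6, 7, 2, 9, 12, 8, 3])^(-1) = (2 8 11)(3 12 10)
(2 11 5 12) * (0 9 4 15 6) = (0 9 4 15 6)(2 11 5 12) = [9, 1, 11, 3, 15, 12, 0, 7, 8, 4, 10, 5, 2, 13, 14, 6]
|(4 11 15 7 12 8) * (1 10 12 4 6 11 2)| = 10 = |(1 10 12 8 6 11 15 7 4 2)|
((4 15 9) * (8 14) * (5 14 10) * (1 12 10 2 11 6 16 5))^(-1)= ((1 12 10)(2 11 6 16 5 14 8)(4 15 9))^(-1)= (1 10 12)(2 8 14 5 16 6 11)(4 9 15)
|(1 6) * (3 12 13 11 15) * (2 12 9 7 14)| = |(1 6)(2 12 13 11 15 3 9 7 14)| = 18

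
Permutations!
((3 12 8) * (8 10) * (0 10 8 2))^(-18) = (12)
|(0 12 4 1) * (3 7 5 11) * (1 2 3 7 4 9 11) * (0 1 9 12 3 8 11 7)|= 6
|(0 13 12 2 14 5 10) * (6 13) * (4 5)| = 9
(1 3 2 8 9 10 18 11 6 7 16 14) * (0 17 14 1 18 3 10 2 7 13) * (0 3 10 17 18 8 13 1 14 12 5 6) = (0 18 11)(1 17 12 5 6)(2 13 3 7 16 14 8 9) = [18, 17, 13, 7, 4, 6, 1, 16, 9, 2, 10, 0, 5, 3, 8, 15, 14, 12, 11]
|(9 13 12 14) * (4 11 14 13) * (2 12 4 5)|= |(2 12 13 4 11 14 9 5)|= 8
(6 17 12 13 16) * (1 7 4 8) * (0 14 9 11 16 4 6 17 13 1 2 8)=(0 14 9 11 16 17 12 1 7 6 13 4)(2 8)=[14, 7, 8, 3, 0, 5, 13, 6, 2, 11, 10, 16, 1, 4, 9, 15, 17, 12]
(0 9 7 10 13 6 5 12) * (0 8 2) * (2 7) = (0 9 2)(5 12 8 7 10 13 6) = [9, 1, 0, 3, 4, 12, 5, 10, 7, 2, 13, 11, 8, 6]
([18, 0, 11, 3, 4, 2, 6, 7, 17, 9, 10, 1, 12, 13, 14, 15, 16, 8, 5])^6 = [0, 1, 2, 3, 4, 5, 6, 7, 8, 9, 10, 11, 12, 13, 14, 15, 16, 17, 18]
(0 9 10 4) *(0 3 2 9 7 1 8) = (0 7 1 8)(2 9 10 4 3) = [7, 8, 9, 2, 3, 5, 6, 1, 0, 10, 4]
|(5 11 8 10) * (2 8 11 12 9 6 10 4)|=15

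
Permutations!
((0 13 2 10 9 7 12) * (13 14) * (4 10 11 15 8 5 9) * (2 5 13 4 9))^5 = ((0 14 4 10 9 7 12)(2 11 15 8 13 5))^5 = (0 7 10 14 12 9 4)(2 5 13 8 15 11)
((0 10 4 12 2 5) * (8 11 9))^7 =(0 10 4 12 2 5)(8 11 9)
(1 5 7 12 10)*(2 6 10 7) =(1 5 2 6 10)(7 12) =[0, 5, 6, 3, 4, 2, 10, 12, 8, 9, 1, 11, 7]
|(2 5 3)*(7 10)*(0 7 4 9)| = |(0 7 10 4 9)(2 5 3)| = 15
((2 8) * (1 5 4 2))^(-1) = (1 8 2 4 5)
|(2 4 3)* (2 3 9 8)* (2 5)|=5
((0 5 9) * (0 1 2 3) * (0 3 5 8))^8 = ((0 8)(1 2 5 9))^8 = (9)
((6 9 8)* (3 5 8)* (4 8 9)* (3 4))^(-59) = ((3 5 9 4 8 6))^(-59) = (3 5 9 4 8 6)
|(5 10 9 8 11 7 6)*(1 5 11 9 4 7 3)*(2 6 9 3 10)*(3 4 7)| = |(1 5 2 6 11 10 7 9 8 4 3)| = 11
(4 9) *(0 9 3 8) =(0 9 4 3 8) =[9, 1, 2, 8, 3, 5, 6, 7, 0, 4]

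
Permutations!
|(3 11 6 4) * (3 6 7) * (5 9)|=|(3 11 7)(4 6)(5 9)|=6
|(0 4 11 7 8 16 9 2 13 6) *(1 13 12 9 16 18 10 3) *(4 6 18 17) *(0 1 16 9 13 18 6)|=10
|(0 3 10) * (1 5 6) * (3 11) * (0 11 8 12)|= 3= |(0 8 12)(1 5 6)(3 10 11)|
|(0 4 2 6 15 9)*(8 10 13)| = |(0 4 2 6 15 9)(8 10 13)| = 6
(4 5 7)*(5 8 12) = (4 8 12 5 7) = [0, 1, 2, 3, 8, 7, 6, 4, 12, 9, 10, 11, 5]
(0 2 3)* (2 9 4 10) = (0 9 4 10 2 3) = [9, 1, 3, 0, 10, 5, 6, 7, 8, 4, 2]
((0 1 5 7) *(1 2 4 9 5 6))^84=(9)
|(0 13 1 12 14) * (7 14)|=6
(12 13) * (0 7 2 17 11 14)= [7, 1, 17, 3, 4, 5, 6, 2, 8, 9, 10, 14, 13, 12, 0, 15, 16, 11]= (0 7 2 17 11 14)(12 13)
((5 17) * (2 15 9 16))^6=(17)(2 9)(15 16)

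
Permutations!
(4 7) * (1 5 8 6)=(1 5 8 6)(4 7)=[0, 5, 2, 3, 7, 8, 1, 4, 6]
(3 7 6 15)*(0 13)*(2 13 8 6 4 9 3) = (0 8 6 15 2 13)(3 7 4 9) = [8, 1, 13, 7, 9, 5, 15, 4, 6, 3, 10, 11, 12, 0, 14, 2]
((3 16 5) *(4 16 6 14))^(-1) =((3 6 14 4 16 5))^(-1) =(3 5 16 4 14 6)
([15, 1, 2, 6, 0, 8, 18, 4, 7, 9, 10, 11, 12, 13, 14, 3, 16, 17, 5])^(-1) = (0 4 7 8 5 18 6 3 15)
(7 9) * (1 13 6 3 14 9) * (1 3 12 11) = (1 13 6 12 11)(3 14 9 7) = [0, 13, 2, 14, 4, 5, 12, 3, 8, 7, 10, 1, 11, 6, 9]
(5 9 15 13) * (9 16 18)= (5 16 18 9 15 13)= [0, 1, 2, 3, 4, 16, 6, 7, 8, 15, 10, 11, 12, 5, 14, 13, 18, 17, 9]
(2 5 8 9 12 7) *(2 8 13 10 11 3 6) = (2 5 13 10 11 3 6)(7 8 9 12) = [0, 1, 5, 6, 4, 13, 2, 8, 9, 12, 11, 3, 7, 10]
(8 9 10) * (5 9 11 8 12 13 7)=(5 9 10 12 13 7)(8 11)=[0, 1, 2, 3, 4, 9, 6, 5, 11, 10, 12, 8, 13, 7]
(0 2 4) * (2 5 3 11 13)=(0 5 3 11 13 2 4)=[5, 1, 4, 11, 0, 3, 6, 7, 8, 9, 10, 13, 12, 2]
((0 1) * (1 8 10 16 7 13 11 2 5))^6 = (0 11 10 5 7)(1 13 8 2 16)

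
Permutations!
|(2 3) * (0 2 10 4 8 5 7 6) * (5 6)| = 14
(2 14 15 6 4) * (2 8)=(2 14 15 6 4 8)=[0, 1, 14, 3, 8, 5, 4, 7, 2, 9, 10, 11, 12, 13, 15, 6]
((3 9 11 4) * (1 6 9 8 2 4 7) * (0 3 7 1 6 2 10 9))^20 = (0 7 2 11 10 3 6 4 1 9 8)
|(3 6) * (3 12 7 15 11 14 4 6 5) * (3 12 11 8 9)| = 28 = |(3 5 12 7 15 8 9)(4 6 11 14)|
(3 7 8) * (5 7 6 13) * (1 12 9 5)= (1 12 9 5 7 8 3 6 13)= [0, 12, 2, 6, 4, 7, 13, 8, 3, 5, 10, 11, 9, 1]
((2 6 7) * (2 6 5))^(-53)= (2 5)(6 7)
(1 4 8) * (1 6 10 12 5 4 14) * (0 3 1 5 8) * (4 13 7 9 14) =(0 3 1 4)(5 13 7 9 14)(6 10 12 8) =[3, 4, 2, 1, 0, 13, 10, 9, 6, 14, 12, 11, 8, 7, 5]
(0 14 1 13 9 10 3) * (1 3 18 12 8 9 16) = [14, 13, 2, 0, 4, 5, 6, 7, 9, 10, 18, 11, 8, 16, 3, 15, 1, 17, 12] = (0 14 3)(1 13 16)(8 9 10 18 12)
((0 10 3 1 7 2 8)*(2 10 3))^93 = ((0 3 1 7 10 2 8))^93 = (0 1 10 8 3 7 2)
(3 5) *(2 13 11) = (2 13 11)(3 5) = [0, 1, 13, 5, 4, 3, 6, 7, 8, 9, 10, 2, 12, 11]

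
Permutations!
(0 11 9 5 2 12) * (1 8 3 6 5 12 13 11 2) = (0 2 13 11 9 12)(1 8 3 6 5) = [2, 8, 13, 6, 4, 1, 5, 7, 3, 12, 10, 9, 0, 11]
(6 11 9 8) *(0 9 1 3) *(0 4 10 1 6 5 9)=(1 3 4 10)(5 9 8)(6 11)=[0, 3, 2, 4, 10, 9, 11, 7, 5, 8, 1, 6]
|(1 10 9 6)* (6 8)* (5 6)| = 6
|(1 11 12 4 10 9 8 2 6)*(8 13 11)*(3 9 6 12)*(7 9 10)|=|(1 8 2 12 4 7 9 13 11 3 10 6)|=12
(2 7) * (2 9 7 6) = (2 6)(7 9) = [0, 1, 6, 3, 4, 5, 2, 9, 8, 7]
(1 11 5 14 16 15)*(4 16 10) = (1 11 5 14 10 4 16 15) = [0, 11, 2, 3, 16, 14, 6, 7, 8, 9, 4, 5, 12, 13, 10, 1, 15]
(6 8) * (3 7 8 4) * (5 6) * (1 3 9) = (1 3 7 8 5 6 4 9) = [0, 3, 2, 7, 9, 6, 4, 8, 5, 1]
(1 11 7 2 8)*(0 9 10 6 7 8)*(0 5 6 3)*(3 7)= (0 9 10 7 2 5 6 3)(1 11 8)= [9, 11, 5, 0, 4, 6, 3, 2, 1, 10, 7, 8]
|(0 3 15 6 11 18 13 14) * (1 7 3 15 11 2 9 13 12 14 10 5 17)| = 16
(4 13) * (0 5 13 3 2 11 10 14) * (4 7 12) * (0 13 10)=(0 5 10 14 13 7 12 4 3 2 11)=[5, 1, 11, 2, 3, 10, 6, 12, 8, 9, 14, 0, 4, 7, 13]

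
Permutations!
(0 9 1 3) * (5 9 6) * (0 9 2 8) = (0 6 5 2 8)(1 3 9) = [6, 3, 8, 9, 4, 2, 5, 7, 0, 1]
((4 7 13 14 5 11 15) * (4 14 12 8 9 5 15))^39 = (4 11 5 9 8 12 13 7)(14 15)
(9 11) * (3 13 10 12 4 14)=[0, 1, 2, 13, 14, 5, 6, 7, 8, 11, 12, 9, 4, 10, 3]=(3 13 10 12 4 14)(9 11)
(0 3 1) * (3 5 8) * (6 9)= [5, 0, 2, 1, 4, 8, 9, 7, 3, 6]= (0 5 8 3 1)(6 9)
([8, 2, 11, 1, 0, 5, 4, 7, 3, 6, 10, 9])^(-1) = (0 4 6 9 11 2 1 3 8)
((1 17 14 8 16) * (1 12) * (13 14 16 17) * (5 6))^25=((1 13 14 8 17 16 12)(5 6))^25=(1 17 13 16 14 12 8)(5 6)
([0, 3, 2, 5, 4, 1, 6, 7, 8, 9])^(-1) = (9)(1 5 3)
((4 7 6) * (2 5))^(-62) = (4 7 6)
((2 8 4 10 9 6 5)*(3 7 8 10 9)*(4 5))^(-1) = (2 5 8 7 3 10)(4 6 9)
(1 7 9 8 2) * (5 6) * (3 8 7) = (1 3 8 2)(5 6)(7 9) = [0, 3, 1, 8, 4, 6, 5, 9, 2, 7]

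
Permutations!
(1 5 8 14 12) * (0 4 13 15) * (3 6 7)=(0 4 13 15)(1 5 8 14 12)(3 6 7)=[4, 5, 2, 6, 13, 8, 7, 3, 14, 9, 10, 11, 1, 15, 12, 0]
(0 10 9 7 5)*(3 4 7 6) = (0 10 9 6 3 4 7 5) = [10, 1, 2, 4, 7, 0, 3, 5, 8, 6, 9]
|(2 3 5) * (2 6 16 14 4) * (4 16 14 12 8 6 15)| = |(2 3 5 15 4)(6 14 16 12 8)| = 5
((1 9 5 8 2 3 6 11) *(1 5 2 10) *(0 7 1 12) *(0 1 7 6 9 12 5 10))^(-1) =(0 8 5 10 11 6)(1 12)(2 9 3)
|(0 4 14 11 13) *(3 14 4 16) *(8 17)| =6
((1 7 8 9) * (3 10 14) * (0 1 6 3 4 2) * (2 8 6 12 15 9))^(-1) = (0 2 8 4 14 10 3 6 7 1)(9 15 12)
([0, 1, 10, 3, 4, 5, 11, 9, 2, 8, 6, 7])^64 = [0, 1, 10, 3, 4, 5, 11, 9, 2, 8, 6, 7]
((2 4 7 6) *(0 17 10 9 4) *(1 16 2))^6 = (0 6 10 16 4)(1 9 2 7 17)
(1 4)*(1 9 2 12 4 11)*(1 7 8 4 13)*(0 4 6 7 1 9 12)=(0 4 12 13 9 2)(1 11)(6 7 8)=[4, 11, 0, 3, 12, 5, 7, 8, 6, 2, 10, 1, 13, 9]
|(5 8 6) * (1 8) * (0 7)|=4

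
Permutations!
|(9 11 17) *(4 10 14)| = |(4 10 14)(9 11 17)| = 3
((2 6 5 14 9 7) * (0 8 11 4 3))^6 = (14)(0 8 11 4 3)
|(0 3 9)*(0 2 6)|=|(0 3 9 2 6)|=5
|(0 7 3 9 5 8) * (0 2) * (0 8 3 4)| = 6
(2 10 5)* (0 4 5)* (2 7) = (0 4 5 7 2 10) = [4, 1, 10, 3, 5, 7, 6, 2, 8, 9, 0]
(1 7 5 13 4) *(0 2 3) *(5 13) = (0 2 3)(1 7 13 4) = [2, 7, 3, 0, 1, 5, 6, 13, 8, 9, 10, 11, 12, 4]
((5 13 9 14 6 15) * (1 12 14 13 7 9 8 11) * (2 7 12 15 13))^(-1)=((1 15 5 12 14 6 13 8 11)(2 7 9))^(-1)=(1 11 8 13 6 14 12 5 15)(2 9 7)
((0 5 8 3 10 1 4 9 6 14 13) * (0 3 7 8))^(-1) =(0 5)(1 10 3 13 14 6 9 4)(7 8)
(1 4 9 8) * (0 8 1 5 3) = [8, 4, 2, 0, 9, 3, 6, 7, 5, 1] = (0 8 5 3)(1 4 9)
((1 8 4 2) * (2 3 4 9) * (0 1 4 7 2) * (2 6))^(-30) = (0 8)(1 9)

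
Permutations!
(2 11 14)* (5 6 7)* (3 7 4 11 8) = (2 8 3 7 5 6 4 11 14) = [0, 1, 8, 7, 11, 6, 4, 5, 3, 9, 10, 14, 12, 13, 2]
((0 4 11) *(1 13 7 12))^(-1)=((0 4 11)(1 13 7 12))^(-1)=(0 11 4)(1 12 7 13)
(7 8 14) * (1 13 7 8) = [0, 13, 2, 3, 4, 5, 6, 1, 14, 9, 10, 11, 12, 7, 8] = (1 13 7)(8 14)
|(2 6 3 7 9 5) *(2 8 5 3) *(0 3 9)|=|(9)(0 3 7)(2 6)(5 8)|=6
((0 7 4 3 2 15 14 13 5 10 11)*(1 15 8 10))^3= ((0 7 4 3 2 8 10 11)(1 15 14 13 5))^3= (0 3 10 7 2 11 4 8)(1 13 15 5 14)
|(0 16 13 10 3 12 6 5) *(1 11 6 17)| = 11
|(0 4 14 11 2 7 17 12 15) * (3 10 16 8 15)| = |(0 4 14 11 2 7 17 12 3 10 16 8 15)| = 13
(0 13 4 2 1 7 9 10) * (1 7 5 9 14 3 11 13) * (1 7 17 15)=(0 7 14 3 11 13 4 2 17 15 1 5 9 10)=[7, 5, 17, 11, 2, 9, 6, 14, 8, 10, 0, 13, 12, 4, 3, 1, 16, 15]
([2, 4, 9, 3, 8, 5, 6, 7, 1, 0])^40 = (0 2 9)(1 4 8)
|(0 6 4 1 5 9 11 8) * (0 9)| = |(0 6 4 1 5)(8 9 11)| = 15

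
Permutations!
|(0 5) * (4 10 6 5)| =5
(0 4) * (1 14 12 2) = (0 4)(1 14 12 2) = [4, 14, 1, 3, 0, 5, 6, 7, 8, 9, 10, 11, 2, 13, 12]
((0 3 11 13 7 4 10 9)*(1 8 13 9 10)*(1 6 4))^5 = (0 3 11 9)(1 8 13 7)(4 6)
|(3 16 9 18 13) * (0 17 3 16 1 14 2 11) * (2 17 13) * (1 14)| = 21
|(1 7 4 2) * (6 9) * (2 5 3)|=|(1 7 4 5 3 2)(6 9)|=6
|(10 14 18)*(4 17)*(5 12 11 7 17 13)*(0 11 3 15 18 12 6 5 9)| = 42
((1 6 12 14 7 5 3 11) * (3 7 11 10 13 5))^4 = (1 11 14 12 6)(3 7 5 13 10)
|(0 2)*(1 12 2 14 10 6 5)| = 8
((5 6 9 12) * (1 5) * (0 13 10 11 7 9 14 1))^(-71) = (0 12 9 7 11 10 13)(1 5 6 14)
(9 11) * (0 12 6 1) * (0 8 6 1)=(0 12 1 8 6)(9 11)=[12, 8, 2, 3, 4, 5, 0, 7, 6, 11, 10, 9, 1]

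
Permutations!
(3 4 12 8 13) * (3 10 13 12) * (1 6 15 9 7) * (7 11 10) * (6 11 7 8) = (1 11 10 13 8 12 6 15 9 7)(3 4) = [0, 11, 2, 4, 3, 5, 15, 1, 12, 7, 13, 10, 6, 8, 14, 9]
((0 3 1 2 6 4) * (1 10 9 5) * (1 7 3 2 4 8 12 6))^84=(12)(3 7 5 9 10)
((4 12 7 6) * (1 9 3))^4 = ((1 9 3)(4 12 7 6))^4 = (12)(1 9 3)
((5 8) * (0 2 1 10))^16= ((0 2 1 10)(5 8))^16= (10)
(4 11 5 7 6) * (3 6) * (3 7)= (3 6 4 11 5)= [0, 1, 2, 6, 11, 3, 4, 7, 8, 9, 10, 5]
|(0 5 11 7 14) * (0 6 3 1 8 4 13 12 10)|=13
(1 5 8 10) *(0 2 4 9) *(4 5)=(0 2 5 8 10 1 4 9)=[2, 4, 5, 3, 9, 8, 6, 7, 10, 0, 1]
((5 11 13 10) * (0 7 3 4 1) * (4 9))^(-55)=((0 7 3 9 4 1)(5 11 13 10))^(-55)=(0 1 4 9 3 7)(5 11 13 10)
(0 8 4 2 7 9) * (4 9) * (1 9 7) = (0 8 7 4 2 1 9) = [8, 9, 1, 3, 2, 5, 6, 4, 7, 0]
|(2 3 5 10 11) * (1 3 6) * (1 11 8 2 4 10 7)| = 12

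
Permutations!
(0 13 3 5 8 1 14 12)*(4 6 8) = [13, 14, 2, 5, 6, 4, 8, 7, 1, 9, 10, 11, 0, 3, 12] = (0 13 3 5 4 6 8 1 14 12)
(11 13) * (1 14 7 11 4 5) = (1 14 7 11 13 4 5) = [0, 14, 2, 3, 5, 1, 6, 11, 8, 9, 10, 13, 12, 4, 7]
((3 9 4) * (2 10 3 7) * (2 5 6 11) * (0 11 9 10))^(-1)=(0 2 11)(3 10)(4 9 6 5 7)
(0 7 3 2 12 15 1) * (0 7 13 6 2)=(0 13 6 2 12 15 1 7 3)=[13, 7, 12, 0, 4, 5, 2, 3, 8, 9, 10, 11, 15, 6, 14, 1]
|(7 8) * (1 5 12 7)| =|(1 5 12 7 8)| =5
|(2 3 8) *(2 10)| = 4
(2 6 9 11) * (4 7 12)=(2 6 9 11)(4 7 12)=[0, 1, 6, 3, 7, 5, 9, 12, 8, 11, 10, 2, 4]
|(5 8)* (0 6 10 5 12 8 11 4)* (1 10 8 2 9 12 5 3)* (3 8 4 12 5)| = 60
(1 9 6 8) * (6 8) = (1 9 8) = [0, 9, 2, 3, 4, 5, 6, 7, 1, 8]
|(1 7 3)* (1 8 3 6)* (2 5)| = |(1 7 6)(2 5)(3 8)| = 6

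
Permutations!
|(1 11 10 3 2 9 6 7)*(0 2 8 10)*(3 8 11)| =|(0 2 9 6 7 1 3 11)(8 10)| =8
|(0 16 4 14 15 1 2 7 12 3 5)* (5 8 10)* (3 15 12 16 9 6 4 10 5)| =15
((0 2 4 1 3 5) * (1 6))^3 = (0 6 5 4 3 2 1)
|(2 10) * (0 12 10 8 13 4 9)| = |(0 12 10 2 8 13 4 9)| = 8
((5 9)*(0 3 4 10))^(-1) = ((0 3 4 10)(5 9))^(-1) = (0 10 4 3)(5 9)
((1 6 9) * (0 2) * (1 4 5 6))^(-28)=(9)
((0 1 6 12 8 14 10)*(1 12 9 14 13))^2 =((0 12 8 13 1 6 9 14 10))^2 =(0 8 1 9 10 12 13 6 14)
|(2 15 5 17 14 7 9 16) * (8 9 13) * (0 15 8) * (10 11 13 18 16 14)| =7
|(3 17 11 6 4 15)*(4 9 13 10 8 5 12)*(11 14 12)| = 42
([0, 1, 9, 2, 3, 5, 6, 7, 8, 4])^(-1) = (2 3 4 9)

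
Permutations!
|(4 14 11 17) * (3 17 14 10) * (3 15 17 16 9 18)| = |(3 16 9 18)(4 10 15 17)(11 14)| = 4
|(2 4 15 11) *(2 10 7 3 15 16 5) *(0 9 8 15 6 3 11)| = 12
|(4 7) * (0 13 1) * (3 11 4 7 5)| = |(0 13 1)(3 11 4 5)| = 12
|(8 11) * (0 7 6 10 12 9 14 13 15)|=|(0 7 6 10 12 9 14 13 15)(8 11)|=18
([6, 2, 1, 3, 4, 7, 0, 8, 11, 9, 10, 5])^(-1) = [6, 2, 1, 3, 4, 11, 0, 5, 7, 9, 10, 8]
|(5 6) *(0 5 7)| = 4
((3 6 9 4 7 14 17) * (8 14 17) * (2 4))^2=(2 7 3 9 4 17 6)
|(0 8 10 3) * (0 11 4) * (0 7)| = 7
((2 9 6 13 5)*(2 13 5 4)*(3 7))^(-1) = (2 4 13 5 6 9)(3 7) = ((2 9 6 5 13 4)(3 7))^(-1)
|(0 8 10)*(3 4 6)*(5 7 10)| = |(0 8 5 7 10)(3 4 6)| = 15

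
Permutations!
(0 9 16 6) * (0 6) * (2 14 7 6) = (0 9 16)(2 14 7 6) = [9, 1, 14, 3, 4, 5, 2, 6, 8, 16, 10, 11, 12, 13, 7, 15, 0]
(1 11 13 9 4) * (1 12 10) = [0, 11, 2, 3, 12, 5, 6, 7, 8, 4, 1, 13, 10, 9] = (1 11 13 9 4 12 10)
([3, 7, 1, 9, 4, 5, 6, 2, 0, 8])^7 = [8, 7, 1, 0, 4, 5, 6, 2, 9, 3]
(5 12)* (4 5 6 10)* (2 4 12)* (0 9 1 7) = [9, 7, 4, 3, 5, 2, 10, 0, 8, 1, 12, 11, 6] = (0 9 1 7)(2 4 5)(6 10 12)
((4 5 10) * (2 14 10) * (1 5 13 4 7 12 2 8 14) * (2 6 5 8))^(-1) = ((1 8 14 10 7 12 6 5 2)(4 13))^(-1) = (1 2 5 6 12 7 10 14 8)(4 13)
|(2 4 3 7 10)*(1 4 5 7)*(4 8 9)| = |(1 8 9 4 3)(2 5 7 10)| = 20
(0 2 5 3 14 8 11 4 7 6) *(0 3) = (0 2 5)(3 14 8 11 4 7 6) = [2, 1, 5, 14, 7, 0, 3, 6, 11, 9, 10, 4, 12, 13, 8]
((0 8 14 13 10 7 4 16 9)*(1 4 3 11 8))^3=(0 16 1 9 4)(3 14 7 8 10 11 13)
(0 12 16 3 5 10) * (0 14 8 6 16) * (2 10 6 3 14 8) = (0 12)(2 10 8 3 5 6 16 14) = [12, 1, 10, 5, 4, 6, 16, 7, 3, 9, 8, 11, 0, 13, 2, 15, 14]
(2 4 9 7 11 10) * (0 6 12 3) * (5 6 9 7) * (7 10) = (0 9 5 6 12 3)(2 4 10)(7 11) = [9, 1, 4, 0, 10, 6, 12, 11, 8, 5, 2, 7, 3]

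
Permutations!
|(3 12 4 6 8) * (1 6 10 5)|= 8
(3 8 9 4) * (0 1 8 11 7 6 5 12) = [1, 8, 2, 11, 3, 12, 5, 6, 9, 4, 10, 7, 0] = (0 1 8 9 4 3 11 7 6 5 12)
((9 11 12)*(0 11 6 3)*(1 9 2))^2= ((0 11 12 2 1 9 6 3))^2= (0 12 1 6)(2 9 3 11)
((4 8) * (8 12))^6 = (12)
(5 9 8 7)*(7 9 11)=(5 11 7)(8 9)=[0, 1, 2, 3, 4, 11, 6, 5, 9, 8, 10, 7]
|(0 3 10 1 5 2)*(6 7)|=6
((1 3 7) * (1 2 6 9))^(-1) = ((1 3 7 2 6 9))^(-1) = (1 9 6 2 7 3)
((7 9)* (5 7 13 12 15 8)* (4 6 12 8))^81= ((4 6 12 15)(5 7 9 13 8))^81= (4 6 12 15)(5 7 9 13 8)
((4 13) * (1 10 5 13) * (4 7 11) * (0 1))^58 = (0 10 13 11)(1 5 7 4)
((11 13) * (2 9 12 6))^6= ((2 9 12 6)(11 13))^6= (13)(2 12)(6 9)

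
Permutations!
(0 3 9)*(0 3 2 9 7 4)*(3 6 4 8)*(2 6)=(0 6 4)(2 9)(3 7 8)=[6, 1, 9, 7, 0, 5, 4, 8, 3, 2]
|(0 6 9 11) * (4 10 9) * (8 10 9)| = 10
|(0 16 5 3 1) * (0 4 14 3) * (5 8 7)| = 20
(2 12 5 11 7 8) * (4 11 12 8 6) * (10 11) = (2 8)(4 10 11 7 6)(5 12) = [0, 1, 8, 3, 10, 12, 4, 6, 2, 9, 11, 7, 5]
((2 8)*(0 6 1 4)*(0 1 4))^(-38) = ((0 6 4 1)(2 8))^(-38) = (8)(0 4)(1 6)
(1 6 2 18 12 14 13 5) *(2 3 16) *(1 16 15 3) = [0, 6, 18, 15, 4, 16, 1, 7, 8, 9, 10, 11, 14, 5, 13, 3, 2, 17, 12] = (1 6)(2 18 12 14 13 5 16)(3 15)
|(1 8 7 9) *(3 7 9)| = |(1 8 9)(3 7)| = 6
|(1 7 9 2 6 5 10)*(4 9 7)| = 7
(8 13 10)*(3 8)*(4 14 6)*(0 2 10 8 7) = [2, 1, 10, 7, 14, 5, 4, 0, 13, 9, 3, 11, 12, 8, 6] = (0 2 10 3 7)(4 14 6)(8 13)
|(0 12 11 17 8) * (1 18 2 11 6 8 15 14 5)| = 8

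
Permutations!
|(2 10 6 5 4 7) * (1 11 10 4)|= |(1 11 10 6 5)(2 4 7)|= 15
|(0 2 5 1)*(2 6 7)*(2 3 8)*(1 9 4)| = |(0 6 7 3 8 2 5 9 4 1)| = 10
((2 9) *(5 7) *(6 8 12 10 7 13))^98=((2 9)(5 13 6 8 12 10 7))^98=(13)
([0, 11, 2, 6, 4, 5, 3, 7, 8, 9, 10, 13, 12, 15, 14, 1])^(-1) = (1 15 13 11)(3 6)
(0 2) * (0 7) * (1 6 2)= [1, 6, 7, 3, 4, 5, 2, 0]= (0 1 6 2 7)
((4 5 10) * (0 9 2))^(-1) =(0 2 9)(4 10 5)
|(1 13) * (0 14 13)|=|(0 14 13 1)|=4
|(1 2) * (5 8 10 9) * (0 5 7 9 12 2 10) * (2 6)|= 30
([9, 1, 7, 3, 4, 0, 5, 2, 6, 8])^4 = [5, 1, 2, 3, 4, 6, 8, 7, 9, 0]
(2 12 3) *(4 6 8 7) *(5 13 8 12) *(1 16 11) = (1 16 11)(2 5 13 8 7 4 6 12 3) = [0, 16, 5, 2, 6, 13, 12, 4, 7, 9, 10, 1, 3, 8, 14, 15, 11]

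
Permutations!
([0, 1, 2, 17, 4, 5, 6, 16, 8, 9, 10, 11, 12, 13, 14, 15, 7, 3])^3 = (3 17)(7 16)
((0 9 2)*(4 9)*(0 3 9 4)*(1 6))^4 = (2 3 9)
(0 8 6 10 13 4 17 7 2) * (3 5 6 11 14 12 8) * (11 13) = [3, 1, 0, 5, 17, 6, 10, 2, 13, 9, 11, 14, 8, 4, 12, 15, 16, 7] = (0 3 5 6 10 11 14 12 8 13 4 17 7 2)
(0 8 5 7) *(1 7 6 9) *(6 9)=(0 8 5 9 1 7)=[8, 7, 2, 3, 4, 9, 6, 0, 5, 1]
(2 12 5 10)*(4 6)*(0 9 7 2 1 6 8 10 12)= (0 9 7 2)(1 6 4 8 10)(5 12)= [9, 6, 0, 3, 8, 12, 4, 2, 10, 7, 1, 11, 5]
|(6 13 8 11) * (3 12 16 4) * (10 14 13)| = 12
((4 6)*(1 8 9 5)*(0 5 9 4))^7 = (9)(0 5 1 8 4 6)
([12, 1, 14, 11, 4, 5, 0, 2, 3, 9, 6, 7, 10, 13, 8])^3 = [6, 1, 3, 2, 4, 5, 10, 8, 7, 9, 12, 14, 0, 13, 11]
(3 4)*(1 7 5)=(1 7 5)(3 4)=[0, 7, 2, 4, 3, 1, 6, 5]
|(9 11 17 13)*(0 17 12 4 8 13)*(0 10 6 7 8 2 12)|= 9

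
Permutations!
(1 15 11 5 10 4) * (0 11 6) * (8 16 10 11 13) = [13, 15, 2, 3, 1, 11, 0, 7, 16, 9, 4, 5, 12, 8, 14, 6, 10] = (0 13 8 16 10 4 1 15 6)(5 11)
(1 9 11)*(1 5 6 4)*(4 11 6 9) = (1 4)(5 9 6 11) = [0, 4, 2, 3, 1, 9, 11, 7, 8, 6, 10, 5]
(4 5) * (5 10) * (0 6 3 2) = [6, 1, 0, 2, 10, 4, 3, 7, 8, 9, 5] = (0 6 3 2)(4 10 5)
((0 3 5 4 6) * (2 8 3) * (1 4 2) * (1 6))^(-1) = (0 6)(1 4)(2 5 3 8)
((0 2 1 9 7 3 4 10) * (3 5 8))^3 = (0 9 8 10 1 5 4 2 7 3)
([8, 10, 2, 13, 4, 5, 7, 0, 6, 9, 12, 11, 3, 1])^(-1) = (0 7 6 8)(1 13 3 12 10)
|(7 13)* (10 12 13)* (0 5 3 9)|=|(0 5 3 9)(7 10 12 13)|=4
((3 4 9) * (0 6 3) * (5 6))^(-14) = ((0 5 6 3 4 9))^(-14) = (0 4 6)(3 5 9)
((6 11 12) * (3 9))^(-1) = ((3 9)(6 11 12))^(-1) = (3 9)(6 12 11)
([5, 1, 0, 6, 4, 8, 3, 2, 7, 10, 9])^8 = (10)(0 7 5 2 8)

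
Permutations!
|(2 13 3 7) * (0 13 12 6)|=|(0 13 3 7 2 12 6)|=7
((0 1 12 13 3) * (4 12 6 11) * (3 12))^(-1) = ((0 1 6 11 4 3)(12 13))^(-1) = (0 3 4 11 6 1)(12 13)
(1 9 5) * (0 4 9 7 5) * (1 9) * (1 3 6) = (0 4 3 6 1 7 5 9) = [4, 7, 2, 6, 3, 9, 1, 5, 8, 0]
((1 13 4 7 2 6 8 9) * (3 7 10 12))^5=(1 3 9 12 8 10 6 4 2 13 7)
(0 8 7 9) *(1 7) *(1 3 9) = [8, 7, 2, 9, 4, 5, 6, 1, 3, 0] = (0 8 3 9)(1 7)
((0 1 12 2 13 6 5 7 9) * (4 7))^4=(0 13 7 12 5)(1 6 9 2 4)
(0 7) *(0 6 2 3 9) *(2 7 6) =(0 6 7 2 3 9) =[6, 1, 3, 9, 4, 5, 7, 2, 8, 0]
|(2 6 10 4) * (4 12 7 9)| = 7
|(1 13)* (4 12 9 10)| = 4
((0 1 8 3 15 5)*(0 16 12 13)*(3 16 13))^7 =(0 5 3 16 1 13 15 12 8)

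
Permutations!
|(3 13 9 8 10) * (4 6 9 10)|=12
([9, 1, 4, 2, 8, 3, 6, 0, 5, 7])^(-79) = (0 7 9)(2 4 8 5 3)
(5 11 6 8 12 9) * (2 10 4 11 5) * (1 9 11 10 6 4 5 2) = (1 9)(2 6 8 12 11 4 10 5) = [0, 9, 6, 3, 10, 2, 8, 7, 12, 1, 5, 4, 11]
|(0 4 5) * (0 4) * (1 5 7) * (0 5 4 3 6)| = 12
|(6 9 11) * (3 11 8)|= |(3 11 6 9 8)|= 5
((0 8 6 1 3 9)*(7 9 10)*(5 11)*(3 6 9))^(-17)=(0 8 9)(1 6)(3 10 7)(5 11)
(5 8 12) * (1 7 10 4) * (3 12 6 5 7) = (1 3 12 7 10 4)(5 8 6) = [0, 3, 2, 12, 1, 8, 5, 10, 6, 9, 4, 11, 7]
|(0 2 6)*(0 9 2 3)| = |(0 3)(2 6 9)| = 6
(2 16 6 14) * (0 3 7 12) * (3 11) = (0 11 3 7 12)(2 16 6 14) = [11, 1, 16, 7, 4, 5, 14, 12, 8, 9, 10, 3, 0, 13, 2, 15, 6]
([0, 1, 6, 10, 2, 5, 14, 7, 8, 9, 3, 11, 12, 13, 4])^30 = (2 14)(4 6)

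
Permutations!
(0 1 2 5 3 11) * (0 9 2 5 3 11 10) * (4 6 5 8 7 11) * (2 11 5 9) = (0 1 8 7 5 4 6 9 11 2 3 10) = [1, 8, 3, 10, 6, 4, 9, 5, 7, 11, 0, 2]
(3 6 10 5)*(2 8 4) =(2 8 4)(3 6 10 5) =[0, 1, 8, 6, 2, 3, 10, 7, 4, 9, 5]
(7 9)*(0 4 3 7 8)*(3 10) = (0 4 10 3 7 9 8) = [4, 1, 2, 7, 10, 5, 6, 9, 0, 8, 3]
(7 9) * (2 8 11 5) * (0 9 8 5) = (0 9 7 8 11)(2 5) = [9, 1, 5, 3, 4, 2, 6, 8, 11, 7, 10, 0]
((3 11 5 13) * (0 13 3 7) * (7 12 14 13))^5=((0 7)(3 11 5)(12 14 13))^5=(0 7)(3 5 11)(12 13 14)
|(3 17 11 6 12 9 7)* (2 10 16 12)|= |(2 10 16 12 9 7 3 17 11 6)|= 10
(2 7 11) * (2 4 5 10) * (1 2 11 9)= (1 2 7 9)(4 5 10 11)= [0, 2, 7, 3, 5, 10, 6, 9, 8, 1, 11, 4]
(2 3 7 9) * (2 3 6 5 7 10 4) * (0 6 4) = (0 6 5 7 9 3 10)(2 4) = [6, 1, 4, 10, 2, 7, 5, 9, 8, 3, 0]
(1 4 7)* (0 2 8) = (0 2 8)(1 4 7) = [2, 4, 8, 3, 7, 5, 6, 1, 0]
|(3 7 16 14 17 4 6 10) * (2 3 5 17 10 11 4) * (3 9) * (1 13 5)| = 33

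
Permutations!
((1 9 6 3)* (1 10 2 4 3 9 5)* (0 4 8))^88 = ((0 4 3 10 2 8)(1 5)(6 9))^88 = (0 2 3)(4 8 10)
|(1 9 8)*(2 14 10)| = |(1 9 8)(2 14 10)| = 3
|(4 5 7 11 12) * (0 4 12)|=|(12)(0 4 5 7 11)|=5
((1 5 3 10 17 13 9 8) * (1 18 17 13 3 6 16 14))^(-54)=(1 5 6 16 14)(3 13 8 17 10 9 18)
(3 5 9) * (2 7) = (2 7)(3 5 9) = [0, 1, 7, 5, 4, 9, 6, 2, 8, 3]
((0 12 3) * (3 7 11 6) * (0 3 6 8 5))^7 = (0 12 7 11 8 5)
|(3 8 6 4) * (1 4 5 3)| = |(1 4)(3 8 6 5)| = 4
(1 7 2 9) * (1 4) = [0, 7, 9, 3, 1, 5, 6, 2, 8, 4] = (1 7 2 9 4)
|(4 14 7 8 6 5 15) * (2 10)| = |(2 10)(4 14 7 8 6 5 15)| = 14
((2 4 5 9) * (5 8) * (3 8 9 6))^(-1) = (2 9 4)(3 6 5 8)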